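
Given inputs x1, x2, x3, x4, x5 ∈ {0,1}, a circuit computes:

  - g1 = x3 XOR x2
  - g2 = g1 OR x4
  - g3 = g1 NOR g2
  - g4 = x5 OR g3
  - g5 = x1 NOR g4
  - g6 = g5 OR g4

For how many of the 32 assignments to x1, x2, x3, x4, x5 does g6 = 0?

g6 = g5 OR g4 must be 0, so both g5 = 0 and g4 = 0.
Enumerating the 32 input combinations, 6 give g6 = 0 and 26 give g6 = 1.

6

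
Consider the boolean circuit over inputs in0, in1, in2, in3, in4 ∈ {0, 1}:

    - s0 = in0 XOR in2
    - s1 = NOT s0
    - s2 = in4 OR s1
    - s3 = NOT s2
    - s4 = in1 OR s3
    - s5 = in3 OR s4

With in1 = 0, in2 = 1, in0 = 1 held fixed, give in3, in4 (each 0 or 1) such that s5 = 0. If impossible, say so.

Check with in1 = 0, in2 = 1, in0 = 1 and in3=0, in4=1:
s0 = in0 XOR in2 = 1 XOR 1 = 0
s1 = NOT s0 = NOT 0 = 1
s2 = in4 OR s1 = 1 OR 1 = 1
s3 = NOT s2 = NOT 1 = 0
s4 = in1 OR s3 = 0 OR 0 = 0
s5 = in3 OR s4 = 0 OR 0 = 0
So s5 = 0.

in3=0 in4=1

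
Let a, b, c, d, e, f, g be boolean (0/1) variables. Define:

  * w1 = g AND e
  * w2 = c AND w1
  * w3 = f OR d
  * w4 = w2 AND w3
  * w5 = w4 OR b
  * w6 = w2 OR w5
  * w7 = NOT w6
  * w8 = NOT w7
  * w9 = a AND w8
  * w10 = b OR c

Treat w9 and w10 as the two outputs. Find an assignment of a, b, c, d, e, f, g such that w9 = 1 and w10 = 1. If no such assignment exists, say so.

a=1, b=1, c=0, d=1, e=0, f=0, g=1

Check with a=1, b=1, c=0, d=1, e=0, f=0, g=1:
w1 = g AND e = 1 AND 0 = 0
w2 = c AND w1 = 0 AND 0 = 0
w3 = f OR d = 0 OR 1 = 1
w4 = w2 AND w3 = 0 AND 1 = 0
w5 = w4 OR b = 0 OR 1 = 1
w6 = w2 OR w5 = 0 OR 1 = 1
w7 = NOT w6 = NOT 1 = 0
w8 = NOT w7 = NOT 0 = 1
w9 = a AND w8 = 1 AND 1 = 1
w10 = b OR c = 1 OR 0 = 1
So w9 = 1 and w10 = 1.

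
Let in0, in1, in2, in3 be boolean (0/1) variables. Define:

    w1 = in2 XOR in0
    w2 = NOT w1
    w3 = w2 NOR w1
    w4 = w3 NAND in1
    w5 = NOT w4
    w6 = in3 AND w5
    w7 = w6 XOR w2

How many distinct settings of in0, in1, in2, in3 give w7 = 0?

w7 = w6 XOR w2 must be 0, so w6 and w2 are equal.
Enumerating the 16 input combinations, 8 give w7 = 0 and 8 give w7 = 1.

8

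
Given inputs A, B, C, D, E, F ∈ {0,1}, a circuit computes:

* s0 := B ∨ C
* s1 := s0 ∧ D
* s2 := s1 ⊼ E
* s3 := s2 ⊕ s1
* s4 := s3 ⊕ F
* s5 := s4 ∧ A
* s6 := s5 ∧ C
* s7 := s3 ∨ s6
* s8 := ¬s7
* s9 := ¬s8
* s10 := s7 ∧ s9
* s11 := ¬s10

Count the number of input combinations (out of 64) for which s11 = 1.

10

s11 = ¬s10 must be 1, so s10 = 0.
Enumerating the 64 input combinations, 10 give s11 = 1 and 54 give s11 = 0.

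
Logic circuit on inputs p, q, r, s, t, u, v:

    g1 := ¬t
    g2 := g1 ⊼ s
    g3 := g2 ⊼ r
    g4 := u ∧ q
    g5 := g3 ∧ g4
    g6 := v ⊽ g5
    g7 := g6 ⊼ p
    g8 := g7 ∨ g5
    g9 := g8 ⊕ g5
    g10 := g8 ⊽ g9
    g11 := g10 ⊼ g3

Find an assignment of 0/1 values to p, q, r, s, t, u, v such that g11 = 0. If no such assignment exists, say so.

p=1, q=1, r=0, s=1, t=0, u=0, v=0

g11 = g10 ⊼ g3 must be 0, so both g10 = 1 and g3 = 1.
g10 = g8 ⊽ g9 must be 1, so both g8 = 0 and g9 = 0.
g3 = g2 ⊼ r must be 1, so at least one of g2, r is 0.
Check with p=1, q=1, r=0, s=1, t=0, u=0, v=0:
g1 = ¬t = ¬0 = 1
g2 = g1 ⊼ s = 1 ⊼ 1 = 0
g3 = g2 ⊼ r = 0 ⊼ 0 = 1
g4 = u ∧ q = 0 ∧ 1 = 0
g5 = g3 ∧ g4 = 1 ∧ 0 = 0
g6 = v ⊽ g5 = 0 ⊽ 0 = 1
g7 = g6 ⊼ p = 1 ⊼ 1 = 0
g8 = g7 ∨ g5 = 0 ∨ 0 = 0
g9 = g8 ⊕ g5 = 0 ⊕ 0 = 0
g10 = g8 ⊽ g9 = 0 ⊽ 0 = 1
g11 = g10 ⊼ g3 = 1 ⊼ 1 = 0
So g11 = 0 as required.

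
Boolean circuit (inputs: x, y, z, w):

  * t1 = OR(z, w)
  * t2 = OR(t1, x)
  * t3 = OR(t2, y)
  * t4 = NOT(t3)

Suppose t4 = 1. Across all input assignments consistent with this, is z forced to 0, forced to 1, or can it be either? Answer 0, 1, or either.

t4 = NOT(t3) must be 1, so t3 = 0.
t3 = OR(t2, y) must be 0, so both t2 = 0 and y = 0.
Every assignment with t4 = 1 has z = 0; there are 1 such assignment(s).
  x=0, y=0, z=0, w=0

0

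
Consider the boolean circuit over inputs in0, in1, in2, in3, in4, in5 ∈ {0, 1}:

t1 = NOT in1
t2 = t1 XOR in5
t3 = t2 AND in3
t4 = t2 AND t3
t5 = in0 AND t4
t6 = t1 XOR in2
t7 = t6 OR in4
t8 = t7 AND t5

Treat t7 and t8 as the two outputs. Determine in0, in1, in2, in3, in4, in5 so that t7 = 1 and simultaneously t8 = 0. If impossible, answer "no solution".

in0=0, in1=0, in2=0, in3=1, in4=1, in5=0

Check with in0=0, in1=0, in2=0, in3=1, in4=1, in5=0:
t1 = NOT in1 = NOT 0 = 1
t2 = t1 XOR in5 = 1 XOR 0 = 1
t3 = t2 AND in3 = 1 AND 1 = 1
t4 = t2 AND t3 = 1 AND 1 = 1
t5 = in0 AND t4 = 0 AND 1 = 0
t6 = t1 XOR in2 = 1 XOR 0 = 1
t7 = t6 OR in4 = 1 OR 1 = 1
t8 = t7 AND t5 = 1 AND 0 = 0
So t7 = 1 and t8 = 0.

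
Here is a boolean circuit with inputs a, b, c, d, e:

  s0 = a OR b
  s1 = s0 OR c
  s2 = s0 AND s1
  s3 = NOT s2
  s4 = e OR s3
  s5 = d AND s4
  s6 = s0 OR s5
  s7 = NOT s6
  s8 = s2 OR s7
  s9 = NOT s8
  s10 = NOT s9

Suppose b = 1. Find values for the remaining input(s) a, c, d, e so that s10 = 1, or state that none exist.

a=1, c=1, d=0, e=1

Check with b = 1 and a=1, c=1, d=0, e=1:
s0 = a OR b = 1 OR 1 = 1
s1 = s0 OR c = 1 OR 1 = 1
s2 = s0 AND s1 = 1 AND 1 = 1
s3 = NOT s2 = NOT 1 = 0
s4 = e OR s3 = 1 OR 0 = 1
s5 = d AND s4 = 0 AND 1 = 0
s6 = s0 OR s5 = 1 OR 0 = 1
s7 = NOT s6 = NOT 1 = 0
s8 = s2 OR s7 = 1 OR 0 = 1
s9 = NOT s8 = NOT 1 = 0
s10 = NOT s9 = NOT 0 = 1
So s10 = 1.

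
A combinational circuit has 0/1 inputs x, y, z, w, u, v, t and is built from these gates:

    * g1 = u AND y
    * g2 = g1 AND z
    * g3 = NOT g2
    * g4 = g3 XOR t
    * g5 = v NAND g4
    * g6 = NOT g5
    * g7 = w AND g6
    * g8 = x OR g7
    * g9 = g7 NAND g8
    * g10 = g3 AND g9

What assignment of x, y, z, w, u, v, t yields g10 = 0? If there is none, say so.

x=0, y=1, z=1, w=1, u=1, v=0, t=1

g10 = g3 AND g9 must be 0, so at least one of g3, g9 is 0.
Check with x=0, y=1, z=1, w=1, u=1, v=0, t=1:
g1 = u AND y = 1 AND 1 = 1
g2 = g1 AND z = 1 AND 1 = 1
g3 = NOT g2 = NOT 1 = 0
g4 = g3 XOR t = 0 XOR 1 = 1
g5 = v NAND g4 = 0 NAND 1 = 1
g6 = NOT g5 = NOT 1 = 0
g7 = w AND g6 = 1 AND 0 = 0
g8 = x OR g7 = 0 OR 0 = 0
g9 = g7 NAND g8 = 0 NAND 0 = 1
g10 = g3 AND g9 = 0 AND 1 = 0
So g10 = 0 as required.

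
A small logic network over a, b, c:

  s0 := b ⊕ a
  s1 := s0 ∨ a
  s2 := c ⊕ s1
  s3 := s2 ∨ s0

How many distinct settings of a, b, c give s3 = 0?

2

s3 = s2 ∨ s0 must be 0, so both s2 = 0 and s0 = 0.
s2 = c ⊕ s1 must be 0, so c and s1 are equal.
Satisfying assignments:
  a=0, b=0, c=0
  a=1, b=1, c=1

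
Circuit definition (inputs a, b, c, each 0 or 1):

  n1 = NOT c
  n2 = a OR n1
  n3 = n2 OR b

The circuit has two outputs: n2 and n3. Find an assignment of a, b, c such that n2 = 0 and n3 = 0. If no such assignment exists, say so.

Check with a=0, b=0, c=1:
n1 = NOT c = NOT 1 = 0
n2 = a OR n1 = 0 OR 0 = 0
n3 = n2 OR b = 0 OR 0 = 0
So n2 = 0 and n3 = 0.

a=0, b=0, c=1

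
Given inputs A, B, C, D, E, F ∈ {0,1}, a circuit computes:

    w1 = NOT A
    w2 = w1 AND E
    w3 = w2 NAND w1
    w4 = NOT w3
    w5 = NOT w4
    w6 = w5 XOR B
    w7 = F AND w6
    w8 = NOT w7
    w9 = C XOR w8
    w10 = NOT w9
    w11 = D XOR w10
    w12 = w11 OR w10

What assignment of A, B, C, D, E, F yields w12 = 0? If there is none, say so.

A=1 B=1 C=0 D=0 E=1 F=1

w12 = w11 OR w10 must be 0, so both w11 = 0 and w10 = 0.
Check with A=1 B=1 C=0 D=0 E=1 F=1:
w1 = NOT A = NOT 1 = 0
w2 = w1 AND E = 0 AND 1 = 0
w3 = w2 NAND w1 = 0 NAND 0 = 1
w4 = NOT w3 = NOT 1 = 0
w5 = NOT w4 = NOT 0 = 1
w6 = w5 XOR B = 1 XOR 1 = 0
w7 = F AND w6 = 1 AND 0 = 0
w8 = NOT w7 = NOT 0 = 1
w9 = C XOR w8 = 0 XOR 1 = 1
w10 = NOT w9 = NOT 1 = 0
w11 = D XOR w10 = 0 XOR 0 = 0
w12 = w11 OR w10 = 0 OR 0 = 0
So w12 = 0 as required.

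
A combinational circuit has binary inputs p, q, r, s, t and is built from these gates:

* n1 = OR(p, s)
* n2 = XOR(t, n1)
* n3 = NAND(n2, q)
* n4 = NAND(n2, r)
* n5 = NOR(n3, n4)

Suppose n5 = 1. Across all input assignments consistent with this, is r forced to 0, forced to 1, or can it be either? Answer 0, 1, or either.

n5 = NOR(n3, n4) must be 1, so both n3 = 0 and n4 = 0.
Every assignment with n5 = 1 has r = 1; there are 4 such assignment(s).
  p=0, q=1, r=1, s=0, t=1
  p=0, q=1, r=1, s=1, t=0
  p=1, q=1, r=1, s=0, t=0
  p=1, q=1, r=1, s=1, t=0

1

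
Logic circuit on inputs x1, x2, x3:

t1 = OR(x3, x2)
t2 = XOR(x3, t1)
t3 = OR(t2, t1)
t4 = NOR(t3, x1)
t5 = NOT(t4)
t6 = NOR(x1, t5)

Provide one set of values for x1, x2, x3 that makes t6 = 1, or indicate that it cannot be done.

x1=0, x2=0, x3=0

t6 = NOR(x1, t5) must be 1, so both x1 = 0 and t5 = 0.
t5 = NOT(t4) must be 0, so t4 = 1.
Check with x1=0, x2=0, x3=0:
t1 = OR(x3, x2) = OR(0, 0) = 0
t2 = XOR(x3, t1) = XOR(0, 0) = 0
t3 = OR(t2, t1) = OR(0, 0) = 0
t4 = NOR(t3, x1) = NOR(0, 0) = 1
t5 = NOT(t4) = NOT 1 = 0
t6 = NOR(x1, t5) = NOR(0, 0) = 1
So t6 = 1 as required.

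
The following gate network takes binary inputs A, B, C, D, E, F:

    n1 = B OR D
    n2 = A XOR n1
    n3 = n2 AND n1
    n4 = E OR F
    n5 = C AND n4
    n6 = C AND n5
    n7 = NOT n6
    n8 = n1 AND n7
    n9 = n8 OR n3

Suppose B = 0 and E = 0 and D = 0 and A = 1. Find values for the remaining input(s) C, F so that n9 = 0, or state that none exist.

C=1, F=0

n9 = n8 OR n3 must be 0, so both n8 = 0 and n3 = 0.
n8 = n1 AND n7 must be 0, so at least one of n1, n7 is 0.
Check with B = 0 and E = 0 and D = 0 and A = 1 and C=1, F=0:
n1 = B OR D = 0 OR 0 = 0
n2 = A XOR n1 = 1 XOR 0 = 1
n3 = n2 AND n1 = 1 AND 0 = 0
n4 = E OR F = 0 OR 0 = 0
n5 = C AND n4 = 1 AND 0 = 0
n6 = C AND n5 = 1 AND 0 = 0
n7 = NOT n6 = NOT 0 = 1
n8 = n1 AND n7 = 0 AND 1 = 0
n9 = n8 OR n3 = 0 OR 0 = 0
So n9 = 0.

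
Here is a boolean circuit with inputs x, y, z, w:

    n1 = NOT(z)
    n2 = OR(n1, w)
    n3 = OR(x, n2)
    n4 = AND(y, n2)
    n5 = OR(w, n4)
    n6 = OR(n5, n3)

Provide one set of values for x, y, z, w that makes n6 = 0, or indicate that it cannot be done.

x=0, y=1, z=1, w=0

n6 = OR(n5, n3) must be 0, so both n5 = 0 and n3 = 0.
n5 = OR(w, n4) must be 0, so both w = 0 and n4 = 0.
Check with x=0, y=1, z=1, w=0:
n1 = NOT(z) = NOT 1 = 0
n2 = OR(n1, w) = OR(0, 0) = 0
n3 = OR(x, n2) = OR(0, 0) = 0
n4 = AND(y, n2) = AND(1, 0) = 0
n5 = OR(w, n4) = OR(0, 0) = 0
n6 = OR(n5, n3) = OR(0, 0) = 0
So n6 = 0 as required.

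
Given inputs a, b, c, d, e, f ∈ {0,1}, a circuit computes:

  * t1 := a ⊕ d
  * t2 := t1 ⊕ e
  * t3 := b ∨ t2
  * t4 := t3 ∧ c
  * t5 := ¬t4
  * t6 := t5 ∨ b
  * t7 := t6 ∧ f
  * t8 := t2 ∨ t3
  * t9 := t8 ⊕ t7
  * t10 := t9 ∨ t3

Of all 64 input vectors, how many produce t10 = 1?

56

t10 = t9 ∨ t3 must be 1, so at least one of t9, t3 is 1.
Enumerating the 64 input combinations, 56 give t10 = 1 and 8 give t10 = 0.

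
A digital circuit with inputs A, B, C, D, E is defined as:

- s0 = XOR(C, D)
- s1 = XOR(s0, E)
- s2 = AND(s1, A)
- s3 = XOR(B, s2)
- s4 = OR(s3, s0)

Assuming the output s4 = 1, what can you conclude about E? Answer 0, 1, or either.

either

Both values of E occur among assignments with s4 = 1:
  E=0: A=0, B=0, C=0, D=1, E=0
  E=1: A=0, B=0, C=0, D=1, E=1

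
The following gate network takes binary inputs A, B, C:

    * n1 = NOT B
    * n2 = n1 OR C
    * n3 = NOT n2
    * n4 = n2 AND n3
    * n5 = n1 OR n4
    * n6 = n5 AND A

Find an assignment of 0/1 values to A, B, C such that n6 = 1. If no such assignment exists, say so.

n6 = n5 AND A must be 1, so both n5 = 1 and A = 1.
Check with A=1, B=0, C=0:
n1 = NOT B = NOT 0 = 1
n2 = n1 OR C = 1 OR 0 = 1
n3 = NOT n2 = NOT 1 = 0
n4 = n2 AND n3 = 1 AND 0 = 0
n5 = n1 OR n4 = 1 OR 0 = 1
n6 = n5 AND A = 1 AND 1 = 1
So n6 = 1 as required.

A=1, B=0, C=0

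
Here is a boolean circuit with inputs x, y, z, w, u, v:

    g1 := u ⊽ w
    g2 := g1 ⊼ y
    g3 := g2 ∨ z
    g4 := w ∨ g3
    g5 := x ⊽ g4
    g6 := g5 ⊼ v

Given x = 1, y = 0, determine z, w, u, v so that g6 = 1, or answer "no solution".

z=0, w=0, u=0, v=0

g6 = g5 ⊼ v must be 1, so at least one of g5, v is 0.
Check with x = 1, y = 0 and z=0, w=0, u=0, v=0:
g1 = u ⊽ w = 0 ⊽ 0 = 1
g2 = g1 ⊼ y = 1 ⊼ 0 = 1
g3 = g2 ∨ z = 1 ∨ 0 = 1
g4 = w ∨ g3 = 0 ∨ 1 = 1
g5 = x ⊽ g4 = 1 ⊽ 1 = 0
g6 = g5 ⊼ v = 0 ⊼ 0 = 1
So g6 = 1.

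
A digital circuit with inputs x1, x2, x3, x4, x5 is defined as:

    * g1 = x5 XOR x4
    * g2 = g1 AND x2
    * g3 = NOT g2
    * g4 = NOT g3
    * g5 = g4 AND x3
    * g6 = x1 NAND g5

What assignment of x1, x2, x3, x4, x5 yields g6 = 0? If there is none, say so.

Check with x1=1 x2=1 x3=1 x4=1 x5=0:
g1 = x5 XOR x4 = 0 XOR 1 = 1
g2 = g1 AND x2 = 1 AND 1 = 1
g3 = NOT g2 = NOT 1 = 0
g4 = NOT g3 = NOT 0 = 1
g5 = g4 AND x3 = 1 AND 1 = 1
g6 = x1 NAND g5 = 1 NAND 1 = 0
So g6 = 0 as required.

x1=1 x2=1 x3=1 x4=1 x5=0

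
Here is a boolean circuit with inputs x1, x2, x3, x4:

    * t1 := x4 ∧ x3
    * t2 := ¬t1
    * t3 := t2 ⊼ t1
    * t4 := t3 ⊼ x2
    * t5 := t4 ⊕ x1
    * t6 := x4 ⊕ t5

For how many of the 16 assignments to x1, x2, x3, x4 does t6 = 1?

t6 = x4 ⊕ t5 must be 1, so x4 and t5 differ.
Enumerating the 16 input combinations, 8 give t6 = 1 and 8 give t6 = 0.

8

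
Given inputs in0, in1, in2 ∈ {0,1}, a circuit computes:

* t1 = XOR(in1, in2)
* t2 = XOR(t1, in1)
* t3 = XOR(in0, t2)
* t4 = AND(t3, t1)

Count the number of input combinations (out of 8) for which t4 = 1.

t4 = AND(t3, t1) must be 1, so both t3 = 1 and t1 = 1.
Satisfying assignments:
  in0=0, in1=0, in2=1
  in0=1, in1=1, in2=0

2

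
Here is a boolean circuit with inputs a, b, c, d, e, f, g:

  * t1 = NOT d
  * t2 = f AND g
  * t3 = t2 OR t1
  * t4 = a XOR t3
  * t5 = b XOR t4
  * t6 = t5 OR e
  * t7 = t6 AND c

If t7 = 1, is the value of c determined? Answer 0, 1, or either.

1

t7 = t6 AND c must be 1, so both t6 = 1 and c = 1.
t6 = t5 OR e must be 1, so at least one of t5, e is 1.
Every assignment with t7 = 1 has c = 1; there are 48 such assignment(s).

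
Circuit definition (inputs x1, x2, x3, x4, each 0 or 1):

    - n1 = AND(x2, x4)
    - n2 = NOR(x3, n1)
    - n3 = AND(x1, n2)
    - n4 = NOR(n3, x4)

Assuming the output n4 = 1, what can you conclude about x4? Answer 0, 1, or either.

n4 = NOR(n3, x4) must be 1, so both n3 = 0 and x4 = 0.
n3 = AND(x1, n2) must be 0, so at least one of x1, n2 is 0.
Every assignment with n4 = 1 has x4 = 0; there are 6 such assignment(s).

0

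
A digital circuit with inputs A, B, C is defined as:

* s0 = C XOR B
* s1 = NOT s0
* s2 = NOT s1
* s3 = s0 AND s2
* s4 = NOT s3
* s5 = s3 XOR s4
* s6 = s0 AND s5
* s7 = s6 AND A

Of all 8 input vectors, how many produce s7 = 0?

6

s7 = s6 AND A must be 0, so at least one of s6, A is 0.
Enumerating the 8 input combinations, 6 give s7 = 0 and 2 give s7 = 1.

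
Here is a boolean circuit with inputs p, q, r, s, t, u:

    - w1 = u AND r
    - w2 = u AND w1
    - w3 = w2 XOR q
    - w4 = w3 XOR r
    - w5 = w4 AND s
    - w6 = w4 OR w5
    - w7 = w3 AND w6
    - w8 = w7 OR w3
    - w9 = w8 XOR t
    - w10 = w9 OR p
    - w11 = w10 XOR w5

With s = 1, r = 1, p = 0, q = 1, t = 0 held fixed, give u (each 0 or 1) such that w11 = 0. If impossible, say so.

no solution exists

With s = 1, r = 1, p = 0, q = 1, t = 0 fixed, none of the 2 settings of u give w11 = 0.
For example, with u=0:
w1 = u AND r = 0 AND 1 = 0
w2 = u AND w1 = 0 AND 0 = 0
w3 = w2 XOR q = 0 XOR 1 = 1
w4 = w3 XOR r = 1 XOR 1 = 0
w5 = w4 AND s = 0 AND 1 = 0
w6 = w4 OR w5 = 0 OR 0 = 0
w7 = w3 AND w6 = 1 AND 0 = 0
w8 = w7 OR w3 = 0 OR 1 = 1
w9 = w8 XOR t = 1 XOR 0 = 1
w10 = w9 OR p = 1 OR 0 = 1
w11 = w10 XOR w5 = 1 XOR 0 = 1
giving w11 = 1 ≠ 0.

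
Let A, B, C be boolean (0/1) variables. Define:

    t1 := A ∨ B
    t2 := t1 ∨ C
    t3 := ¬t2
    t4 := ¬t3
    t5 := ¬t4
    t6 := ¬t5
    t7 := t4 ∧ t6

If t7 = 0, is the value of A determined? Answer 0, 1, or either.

t7 = t4 ∧ t6 must be 0, so at least one of t4, t6 is 0.
Every assignment with t7 = 0 has A = 0; there are 1 such assignment(s).
  A=0, B=0, C=0

0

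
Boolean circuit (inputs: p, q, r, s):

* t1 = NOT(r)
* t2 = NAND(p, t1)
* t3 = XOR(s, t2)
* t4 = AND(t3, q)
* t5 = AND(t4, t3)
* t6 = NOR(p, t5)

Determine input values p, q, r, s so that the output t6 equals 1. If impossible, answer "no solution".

p=0 q=0 r=1 s=1

t6 = NOR(p, t5) must be 1, so both p = 0 and t5 = 0.
t5 = AND(t4, t3) must be 0, so at least one of t4, t3 is 0.
Check with p=0 q=0 r=1 s=1:
t1 = NOT(r) = NOT 1 = 0
t2 = NAND(p, t1) = NAND(0, 0) = 1
t3 = XOR(s, t2) = XOR(1, 1) = 0
t4 = AND(t3, q) = AND(0, 0) = 0
t5 = AND(t4, t3) = AND(0, 0) = 0
t6 = NOR(p, t5) = NOR(0, 0) = 1
So t6 = 1 as required.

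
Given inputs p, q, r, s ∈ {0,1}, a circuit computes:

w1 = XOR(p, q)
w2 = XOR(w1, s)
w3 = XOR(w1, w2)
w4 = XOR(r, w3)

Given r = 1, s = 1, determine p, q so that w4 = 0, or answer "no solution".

w4 = XOR(r, w3) must be 0, so r and w3 are equal.
Check with r = 1, s = 1 and p=0, q=0:
w1 = XOR(p, q) = XOR(0, 0) = 0
w2 = XOR(w1, s) = XOR(0, 1) = 1
w3 = XOR(w1, w2) = XOR(0, 1) = 1
w4 = XOR(r, w3) = XOR(1, 1) = 0
So w4 = 0.

p=0, q=0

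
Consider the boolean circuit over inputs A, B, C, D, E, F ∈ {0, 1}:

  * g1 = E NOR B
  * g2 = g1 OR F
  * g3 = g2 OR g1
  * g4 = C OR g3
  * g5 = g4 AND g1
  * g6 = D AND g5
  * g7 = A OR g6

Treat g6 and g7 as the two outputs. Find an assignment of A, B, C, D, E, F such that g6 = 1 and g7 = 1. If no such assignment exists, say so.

Check with A=0, B=0, C=0, D=1, E=0, F=1:
g1 = E NOR B = 0 NOR 0 = 1
g2 = g1 OR F = 1 OR 1 = 1
g3 = g2 OR g1 = 1 OR 1 = 1
g4 = C OR g3 = 0 OR 1 = 1
g5 = g4 AND g1 = 1 AND 1 = 1
g6 = D AND g5 = 1 AND 1 = 1
g7 = A OR g6 = 0 OR 1 = 1
So g6 = 1 and g7 = 1.

A=0, B=0, C=0, D=1, E=0, F=1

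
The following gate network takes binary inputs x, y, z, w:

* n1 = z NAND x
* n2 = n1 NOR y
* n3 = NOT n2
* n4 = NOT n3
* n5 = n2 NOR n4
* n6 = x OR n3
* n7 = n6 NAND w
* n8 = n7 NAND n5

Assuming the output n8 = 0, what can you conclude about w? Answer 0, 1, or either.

0

n8 = n7 NAND n5 must be 0, so both n7 = 1 and n5 = 1.
Every assignment with n8 = 0 has w = 0; there are 7 such assignment(s).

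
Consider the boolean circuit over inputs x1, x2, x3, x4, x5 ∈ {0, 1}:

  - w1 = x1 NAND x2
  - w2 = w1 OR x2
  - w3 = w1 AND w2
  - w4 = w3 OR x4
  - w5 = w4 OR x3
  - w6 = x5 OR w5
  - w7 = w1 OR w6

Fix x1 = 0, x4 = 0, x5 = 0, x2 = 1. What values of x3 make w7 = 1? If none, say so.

x3=1

Check with x1 = 0, x4 = 0, x5 = 0, x2 = 1 and x3=1:
w1 = x1 NAND x2 = 0 NAND 1 = 1
w2 = w1 OR x2 = 1 OR 1 = 1
w3 = w1 AND w2 = 1 AND 1 = 1
w4 = w3 OR x4 = 1 OR 0 = 1
w5 = w4 OR x3 = 1 OR 1 = 1
w6 = x5 OR w5 = 0 OR 1 = 1
w7 = w1 OR w6 = 1 OR 1 = 1
So w7 = 1.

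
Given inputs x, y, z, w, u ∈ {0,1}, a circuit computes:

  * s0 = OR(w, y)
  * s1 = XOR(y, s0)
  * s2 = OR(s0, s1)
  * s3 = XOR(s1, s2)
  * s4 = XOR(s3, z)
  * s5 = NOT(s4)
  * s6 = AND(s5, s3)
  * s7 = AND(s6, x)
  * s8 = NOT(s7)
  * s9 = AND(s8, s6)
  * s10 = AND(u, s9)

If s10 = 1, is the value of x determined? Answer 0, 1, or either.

0

s10 = AND(u, s9) must be 1, so both u = 1 and s9 = 1.
s9 = AND(s8, s6) must be 1, so both s8 = 1 and s6 = 1.
Every assignment with s10 = 1 has x = 0; there are 2 such assignment(s).
  x=0, y=1, z=1, w=0, u=1
  x=0, y=1, z=1, w=1, u=1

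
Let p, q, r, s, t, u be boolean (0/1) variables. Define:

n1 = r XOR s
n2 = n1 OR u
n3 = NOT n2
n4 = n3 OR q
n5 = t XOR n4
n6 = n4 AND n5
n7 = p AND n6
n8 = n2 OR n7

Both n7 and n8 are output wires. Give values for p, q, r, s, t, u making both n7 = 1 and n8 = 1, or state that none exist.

p=1, q=1, r=1, s=0, t=0, u=1

Check with p=1, q=1, r=1, s=0, t=0, u=1:
n1 = r XOR s = 1 XOR 0 = 1
n2 = n1 OR u = 1 OR 1 = 1
n3 = NOT n2 = NOT 1 = 0
n4 = n3 OR q = 0 OR 1 = 1
n5 = t XOR n4 = 0 XOR 1 = 1
n6 = n4 AND n5 = 1 AND 1 = 1
n7 = p AND n6 = 1 AND 1 = 1
n8 = n2 OR n7 = 1 OR 1 = 1
So n7 = 1 and n8 = 1.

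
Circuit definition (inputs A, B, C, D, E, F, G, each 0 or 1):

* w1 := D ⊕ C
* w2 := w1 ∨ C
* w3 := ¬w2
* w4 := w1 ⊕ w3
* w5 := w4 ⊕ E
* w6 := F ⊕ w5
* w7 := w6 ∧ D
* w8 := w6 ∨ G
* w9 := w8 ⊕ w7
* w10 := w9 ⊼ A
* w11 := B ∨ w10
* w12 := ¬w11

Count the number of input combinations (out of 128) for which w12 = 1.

16

w12 = ¬w11 must be 1, so w11 = 0.
w11 = B ∨ w10 must be 0, so both B = 0 and w10 = 0.
Enumerating the 128 input combinations, 16 give w12 = 1 and 112 give w12 = 0.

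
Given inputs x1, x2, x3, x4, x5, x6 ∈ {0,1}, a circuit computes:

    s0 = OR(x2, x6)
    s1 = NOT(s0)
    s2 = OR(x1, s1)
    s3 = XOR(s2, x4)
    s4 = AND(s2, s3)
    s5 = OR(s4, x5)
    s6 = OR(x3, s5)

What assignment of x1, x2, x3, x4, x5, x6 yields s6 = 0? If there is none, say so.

s6 = OR(x3, s5) must be 0, so both x3 = 0 and s5 = 0.
s5 = OR(s4, x5) must be 0, so both s4 = 0 and x5 = 0.
s4 = AND(s2, s3) must be 0, so at least one of s2, s3 is 0.
Check with x1=1, x2=0, x3=0, x4=1, x5=0, x6=1:
s0 = OR(x2, x6) = OR(0, 1) = 1
s1 = NOT(s0) = NOT 1 = 0
s2 = OR(x1, s1) = OR(1, 0) = 1
s3 = XOR(s2, x4) = XOR(1, 1) = 0
s4 = AND(s2, s3) = AND(1, 0) = 0
s5 = OR(s4, x5) = OR(0, 0) = 0
s6 = OR(x3, s5) = OR(0, 0) = 0
So s6 = 0 as required.

x1=1, x2=0, x3=0, x4=1, x5=0, x6=1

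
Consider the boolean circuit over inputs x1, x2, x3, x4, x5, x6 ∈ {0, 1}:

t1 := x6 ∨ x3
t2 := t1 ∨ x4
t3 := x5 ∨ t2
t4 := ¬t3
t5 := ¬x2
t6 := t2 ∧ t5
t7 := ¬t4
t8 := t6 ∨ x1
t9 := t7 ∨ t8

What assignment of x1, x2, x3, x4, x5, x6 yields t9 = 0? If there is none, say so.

x1=0, x2=0, x3=0, x4=0, x5=0, x6=0

Check with x1=0, x2=0, x3=0, x4=0, x5=0, x6=0:
t1 = x6 ∨ x3 = 0 ∨ 0 = 0
t2 = t1 ∨ x4 = 0 ∨ 0 = 0
t3 = x5 ∨ t2 = 0 ∨ 0 = 0
t4 = ¬t3 = ¬0 = 1
t5 = ¬x2 = ¬0 = 1
t6 = t2 ∧ t5 = 0 ∧ 1 = 0
t7 = ¬t4 = ¬1 = 0
t8 = t6 ∨ x1 = 0 ∨ 0 = 0
t9 = t7 ∨ t8 = 0 ∨ 0 = 0
So t9 = 0 as required.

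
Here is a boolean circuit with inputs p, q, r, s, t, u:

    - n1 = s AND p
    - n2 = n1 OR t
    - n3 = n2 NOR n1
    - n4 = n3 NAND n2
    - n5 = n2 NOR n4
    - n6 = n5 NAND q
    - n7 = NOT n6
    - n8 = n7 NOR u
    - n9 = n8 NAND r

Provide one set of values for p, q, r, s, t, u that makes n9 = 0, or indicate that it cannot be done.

p=1, q=1, r=1, s=0, t=1, u=0

n9 = n8 NAND r must be 0, so both n8 = 1 and r = 1.
n8 = n7 NOR u must be 1, so both n7 = 0 and u = 0.
Check with p=1, q=1, r=1, s=0, t=1, u=0:
n1 = s AND p = 0 AND 1 = 0
n2 = n1 OR t = 0 OR 1 = 1
n3 = n2 NOR n1 = 1 NOR 0 = 0
n4 = n3 NAND n2 = 0 NAND 1 = 1
n5 = n2 NOR n4 = 1 NOR 1 = 0
n6 = n5 NAND q = 0 NAND 1 = 1
n7 = NOT n6 = NOT 1 = 0
n8 = n7 NOR u = 0 NOR 0 = 1
n9 = n8 NAND r = 1 NAND 1 = 0
So n9 = 0 as required.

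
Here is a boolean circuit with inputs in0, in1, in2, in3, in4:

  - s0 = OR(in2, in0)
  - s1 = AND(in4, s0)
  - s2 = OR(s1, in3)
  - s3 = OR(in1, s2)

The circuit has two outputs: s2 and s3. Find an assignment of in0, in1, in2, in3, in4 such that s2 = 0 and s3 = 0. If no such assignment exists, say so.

Check with in0=1, in1=0, in2=0, in3=0, in4=0:
s0 = OR(in2, in0) = OR(0, 1) = 1
s1 = AND(in4, s0) = AND(0, 1) = 0
s2 = OR(s1, in3) = OR(0, 0) = 0
s3 = OR(in1, s2) = OR(0, 0) = 0
So s2 = 0 and s3 = 0.

in0=1, in1=0, in2=0, in3=0, in4=0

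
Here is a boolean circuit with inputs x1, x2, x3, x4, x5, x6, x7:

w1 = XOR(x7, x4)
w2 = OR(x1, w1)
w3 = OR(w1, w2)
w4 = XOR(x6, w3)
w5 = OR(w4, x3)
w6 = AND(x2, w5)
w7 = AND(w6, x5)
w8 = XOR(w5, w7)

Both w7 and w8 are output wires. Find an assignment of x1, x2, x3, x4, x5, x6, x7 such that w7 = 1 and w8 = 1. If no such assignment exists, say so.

no solution exists

Across all 128 input combinations, none give both w7 = 1 and w8 = 1.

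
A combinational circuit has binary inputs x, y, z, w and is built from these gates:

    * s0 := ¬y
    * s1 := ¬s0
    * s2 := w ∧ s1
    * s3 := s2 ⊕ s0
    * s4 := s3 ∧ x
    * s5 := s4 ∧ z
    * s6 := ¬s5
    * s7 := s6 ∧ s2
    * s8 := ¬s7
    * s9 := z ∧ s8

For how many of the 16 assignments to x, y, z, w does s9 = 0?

s9 = z ∧ s8 must be 0, so at least one of z, s8 is 0.
Enumerating the 16 input combinations, 9 give s9 = 0 and 7 give s9 = 1.

9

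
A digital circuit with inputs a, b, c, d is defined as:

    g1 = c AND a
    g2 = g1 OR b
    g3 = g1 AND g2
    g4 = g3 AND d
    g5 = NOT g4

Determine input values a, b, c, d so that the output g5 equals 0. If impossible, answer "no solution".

g5 = NOT g4 must be 0, so g4 = 1.
Check with a=1, b=0, c=1, d=1:
g1 = c AND a = 1 AND 1 = 1
g2 = g1 OR b = 1 OR 0 = 1
g3 = g1 AND g2 = 1 AND 1 = 1
g4 = g3 AND d = 1 AND 1 = 1
g5 = NOT g4 = NOT 1 = 0
So g5 = 0 as required.

a=1, b=0, c=1, d=1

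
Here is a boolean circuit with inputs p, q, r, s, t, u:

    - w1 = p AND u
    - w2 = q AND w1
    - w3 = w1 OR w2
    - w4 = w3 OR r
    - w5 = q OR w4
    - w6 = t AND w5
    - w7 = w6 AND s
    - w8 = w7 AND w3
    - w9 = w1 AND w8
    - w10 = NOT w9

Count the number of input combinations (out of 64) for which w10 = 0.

w10 = NOT w9 must be 0, so w9 = 1.
w9 = w1 AND w8 must be 1, so both w1 = 1 and w8 = 1.
w1 = p AND u must be 1, so both p = 1 and u = 1.
Enumerating the 64 input combinations, 4 give w10 = 0 and 60 give w10 = 1.

4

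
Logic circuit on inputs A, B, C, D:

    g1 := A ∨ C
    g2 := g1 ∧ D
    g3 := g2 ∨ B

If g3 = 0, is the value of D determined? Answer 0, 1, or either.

either

Both values of D occur among assignments with g3 = 0:
  D=0: A=0, B=0, C=0, D=0
  D=1: A=0, B=0, C=0, D=1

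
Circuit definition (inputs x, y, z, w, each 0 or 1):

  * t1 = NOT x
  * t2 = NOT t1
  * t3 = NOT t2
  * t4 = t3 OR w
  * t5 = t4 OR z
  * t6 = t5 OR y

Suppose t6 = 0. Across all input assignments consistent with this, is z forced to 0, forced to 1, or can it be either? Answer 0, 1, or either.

t6 = t5 OR y must be 0, so both t5 = 0 and y = 0.
t5 = t4 OR z must be 0, so both t4 = 0 and z = 0.
Every assignment with t6 = 0 has z = 0; there are 1 such assignment(s).
  x=1, y=0, z=0, w=0

0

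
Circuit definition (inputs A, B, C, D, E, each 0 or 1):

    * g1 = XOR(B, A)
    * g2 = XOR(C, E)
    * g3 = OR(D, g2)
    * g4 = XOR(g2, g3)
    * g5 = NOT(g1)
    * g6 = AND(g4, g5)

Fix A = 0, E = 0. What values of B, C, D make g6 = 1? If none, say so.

g6 = AND(g4, g5) must be 1, so both g4 = 1 and g5 = 1.
g4 = XOR(g2, g3) must be 1, so g2 and g3 differ.
Check with A = 0, E = 0 and B=0, C=0, D=1:
g1 = XOR(B, A) = XOR(0, 0) = 0
g2 = XOR(C, E) = XOR(0, 0) = 0
g3 = OR(D, g2) = OR(1, 0) = 1
g4 = XOR(g2, g3) = XOR(0, 1) = 1
g5 = NOT(g1) = NOT 0 = 1
g6 = AND(g4, g5) = AND(1, 1) = 1
So g6 = 1.

B=0, C=0, D=1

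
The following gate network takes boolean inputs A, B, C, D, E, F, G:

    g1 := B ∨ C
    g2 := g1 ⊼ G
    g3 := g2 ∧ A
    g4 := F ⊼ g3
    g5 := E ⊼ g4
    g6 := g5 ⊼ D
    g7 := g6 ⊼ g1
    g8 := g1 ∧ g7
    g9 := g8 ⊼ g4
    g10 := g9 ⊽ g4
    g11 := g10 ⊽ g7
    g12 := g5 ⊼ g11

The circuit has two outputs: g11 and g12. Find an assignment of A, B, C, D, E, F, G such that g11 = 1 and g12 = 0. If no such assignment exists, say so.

A=1 B=1 C=1 D=0 E=1 F=1 G=0

Check with A=1 B=1 C=1 D=0 E=1 F=1 G=0:
g1 = B ∨ C = 1 ∨ 1 = 1
g2 = g1 ⊼ G = 1 ⊼ 0 = 1
g3 = g2 ∧ A = 1 ∧ 1 = 1
g4 = F ⊼ g3 = 1 ⊼ 1 = 0
g5 = E ⊼ g4 = 1 ⊼ 0 = 1
g6 = g5 ⊼ D = 1 ⊼ 0 = 1
g7 = g6 ⊼ g1 = 1 ⊼ 1 = 0
g8 = g1 ∧ g7 = 1 ∧ 0 = 0
g9 = g8 ⊼ g4 = 0 ⊼ 0 = 1
g10 = g9 ⊽ g4 = 1 ⊽ 0 = 0
g11 = g10 ⊽ g7 = 0 ⊽ 0 = 1
g12 = g5 ⊼ g11 = 1 ⊼ 1 = 0
So g11 = 1 and g12 = 0.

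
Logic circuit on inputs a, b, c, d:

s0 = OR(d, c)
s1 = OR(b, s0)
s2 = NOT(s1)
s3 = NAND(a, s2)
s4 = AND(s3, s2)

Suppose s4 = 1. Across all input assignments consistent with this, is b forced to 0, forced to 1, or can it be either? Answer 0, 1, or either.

s4 = AND(s3, s2) must be 1, so both s3 = 1 and s2 = 1.
Every assignment with s4 = 1 has b = 0; there are 1 such assignment(s).
  a=0, b=0, c=0, d=0

0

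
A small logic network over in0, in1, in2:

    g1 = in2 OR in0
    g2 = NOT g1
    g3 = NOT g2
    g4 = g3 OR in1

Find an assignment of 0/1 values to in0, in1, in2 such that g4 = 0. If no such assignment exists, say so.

g4 = g3 OR in1 must be 0, so both g3 = 0 and in1 = 0.
Check with in0=0, in1=0, in2=0:
g1 = in2 OR in0 = 0 OR 0 = 0
g2 = NOT g1 = NOT 0 = 1
g3 = NOT g2 = NOT 1 = 0
g4 = g3 OR in1 = 0 OR 0 = 0
So g4 = 0 as required.

in0=0, in1=0, in2=0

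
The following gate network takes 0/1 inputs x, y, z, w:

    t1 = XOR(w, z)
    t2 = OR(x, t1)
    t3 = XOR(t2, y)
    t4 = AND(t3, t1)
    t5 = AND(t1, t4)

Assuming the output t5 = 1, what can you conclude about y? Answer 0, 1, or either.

0

t5 = AND(t1, t4) must be 1, so both t1 = 1 and t4 = 1.
t1 = XOR(w, z) must be 1, so w and z differ.
Every assignment with t5 = 1 has y = 0; there are 4 such assignment(s).
  x=0, y=0, z=0, w=1
  x=0, y=0, z=1, w=0
  x=1, y=0, z=0, w=1
  x=1, y=0, z=1, w=0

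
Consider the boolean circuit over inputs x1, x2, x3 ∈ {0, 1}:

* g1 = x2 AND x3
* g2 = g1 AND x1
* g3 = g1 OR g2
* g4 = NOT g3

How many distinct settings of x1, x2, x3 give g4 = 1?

6

g4 = NOT g3 must be 1, so g3 = 0.
g3 = g1 OR g2 must be 0, so both g1 = 0 and g2 = 0.
Satisfying assignments:
  x1=0, x2=0, x3=0
  x1=0, x2=0, x3=1
  x1=0, x2=1, x3=0
  x1=1, x2=0, x3=0
  x1=1, x2=0, x3=1
  x1=1, x2=1, x3=0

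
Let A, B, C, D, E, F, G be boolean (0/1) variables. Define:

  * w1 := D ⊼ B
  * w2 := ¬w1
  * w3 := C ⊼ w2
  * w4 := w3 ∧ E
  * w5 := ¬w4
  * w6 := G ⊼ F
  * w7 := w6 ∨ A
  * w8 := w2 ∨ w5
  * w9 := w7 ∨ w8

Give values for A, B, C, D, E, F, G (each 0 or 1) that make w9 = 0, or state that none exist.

w9 = w7 ∨ w8 must be 0, so both w7 = 0 and w8 = 0.
Check with A=0, B=1, C=0, D=0, E=1, F=1, G=1:
w1 = D ⊼ B = 0 ⊼ 1 = 1
w2 = ¬w1 = ¬1 = 0
w3 = C ⊼ w2 = 0 ⊼ 0 = 1
w4 = w3 ∧ E = 1 ∧ 1 = 1
w5 = ¬w4 = ¬1 = 0
w6 = G ⊼ F = 1 ⊼ 1 = 0
w7 = w6 ∨ A = 0 ∨ 0 = 0
w8 = w2 ∨ w5 = 0 ∨ 0 = 0
w9 = w7 ∨ w8 = 0 ∨ 0 = 0
So w9 = 0 as required.

A=0, B=1, C=0, D=0, E=1, F=1, G=1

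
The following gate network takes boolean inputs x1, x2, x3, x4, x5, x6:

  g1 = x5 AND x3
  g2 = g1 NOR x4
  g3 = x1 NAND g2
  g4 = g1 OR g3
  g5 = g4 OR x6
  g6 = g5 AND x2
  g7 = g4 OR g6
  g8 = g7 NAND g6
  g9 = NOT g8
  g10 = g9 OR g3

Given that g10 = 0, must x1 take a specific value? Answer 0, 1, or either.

1

g10 = g9 OR g3 must be 0, so both g9 = 0 and g3 = 0.
g9 = NOT g8 must be 0, so g8 = 1.
Every assignment with g10 = 0 has x1 = 1; there are 9 such assignment(s).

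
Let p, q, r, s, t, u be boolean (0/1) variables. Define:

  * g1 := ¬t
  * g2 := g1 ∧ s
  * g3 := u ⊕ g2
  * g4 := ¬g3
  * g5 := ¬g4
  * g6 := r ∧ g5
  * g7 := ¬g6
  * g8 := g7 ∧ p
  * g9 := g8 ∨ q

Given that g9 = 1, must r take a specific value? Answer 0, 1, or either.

Both values of r occur among assignments with g9 = 1:
  r=0: p=0, q=1, r=0, s=0, t=0, u=0
  r=1: p=0, q=1, r=1, s=0, t=0, u=0

either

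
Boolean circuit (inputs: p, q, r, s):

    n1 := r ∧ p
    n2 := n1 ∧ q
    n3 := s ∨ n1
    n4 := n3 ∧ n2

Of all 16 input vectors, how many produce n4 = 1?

2

n4 = n3 ∧ n2 must be 1, so both n3 = 1 and n2 = 1.
n3 = s ∨ n1 must be 1, so at least one of s, n1 is 1.
n2 = n1 ∧ q must be 1, so both n1 = 1 and q = 1.
Satisfying assignments:
  p=1, q=1, r=1, s=0
  p=1, q=1, r=1, s=1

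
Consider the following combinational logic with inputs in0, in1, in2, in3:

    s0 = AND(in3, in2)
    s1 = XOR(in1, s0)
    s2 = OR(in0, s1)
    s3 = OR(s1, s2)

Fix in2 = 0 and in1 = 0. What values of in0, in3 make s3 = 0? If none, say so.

in0=0, in3=0

s3 = OR(s1, s2) must be 0, so both s1 = 0 and s2 = 0.
Check with in2 = 0 and in1 = 0 and in0=0, in3=0:
s0 = AND(in3, in2) = AND(0, 0) = 0
s1 = XOR(in1, s0) = XOR(0, 0) = 0
s2 = OR(in0, s1) = OR(0, 0) = 0
s3 = OR(s1, s2) = OR(0, 0) = 0
So s3 = 0.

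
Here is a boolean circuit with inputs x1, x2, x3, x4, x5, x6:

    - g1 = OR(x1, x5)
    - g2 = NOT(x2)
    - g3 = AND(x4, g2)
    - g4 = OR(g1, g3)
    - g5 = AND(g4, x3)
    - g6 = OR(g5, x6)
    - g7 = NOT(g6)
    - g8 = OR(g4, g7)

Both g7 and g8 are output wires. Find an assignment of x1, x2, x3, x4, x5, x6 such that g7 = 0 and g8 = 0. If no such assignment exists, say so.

x1=0, x2=0, x3=1, x4=0, x5=0, x6=1

Check with x1=0, x2=0, x3=1, x4=0, x5=0, x6=1:
g1 = OR(x1, x5) = OR(0, 0) = 0
g2 = NOT(x2) = NOT 0 = 1
g3 = AND(x4, g2) = AND(0, 1) = 0
g4 = OR(g1, g3) = OR(0, 0) = 0
g5 = AND(g4, x3) = AND(0, 1) = 0
g6 = OR(g5, x6) = OR(0, 1) = 1
g7 = NOT(g6) = NOT 1 = 0
g8 = OR(g4, g7) = OR(0, 0) = 0
So g7 = 0 and g8 = 0.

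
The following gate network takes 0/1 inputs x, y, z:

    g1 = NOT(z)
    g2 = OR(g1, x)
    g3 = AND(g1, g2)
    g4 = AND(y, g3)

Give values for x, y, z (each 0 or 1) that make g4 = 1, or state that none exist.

g4 = AND(y, g3) must be 1, so both y = 1 and g3 = 1.
Check with x=0, y=1, z=0:
g1 = NOT(z) = NOT 0 = 1
g2 = OR(g1, x) = OR(1, 0) = 1
g3 = AND(g1, g2) = AND(1, 1) = 1
g4 = AND(y, g3) = AND(1, 1) = 1
So g4 = 1 as required.

x=0, y=1, z=0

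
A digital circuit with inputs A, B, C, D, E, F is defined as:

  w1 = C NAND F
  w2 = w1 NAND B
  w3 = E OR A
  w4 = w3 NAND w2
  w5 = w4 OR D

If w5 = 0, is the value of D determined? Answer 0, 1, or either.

0

w5 = w4 OR D must be 0, so both w4 = 0 and D = 0.
Every assignment with w5 = 0 has D = 0; there are 15 such assignment(s).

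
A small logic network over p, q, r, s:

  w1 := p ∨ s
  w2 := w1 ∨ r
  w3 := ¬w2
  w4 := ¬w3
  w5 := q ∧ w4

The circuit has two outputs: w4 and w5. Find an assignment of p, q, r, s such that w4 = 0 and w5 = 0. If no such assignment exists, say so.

p=0, q=0, r=0, s=0

Check with p=0, q=0, r=0, s=0:
w1 = p ∨ s = 0 ∨ 0 = 0
w2 = w1 ∨ r = 0 ∨ 0 = 0
w3 = ¬w2 = ¬0 = 1
w4 = ¬w3 = ¬1 = 0
w5 = q ∧ w4 = 0 ∧ 0 = 0
So w4 = 0 and w5 = 0.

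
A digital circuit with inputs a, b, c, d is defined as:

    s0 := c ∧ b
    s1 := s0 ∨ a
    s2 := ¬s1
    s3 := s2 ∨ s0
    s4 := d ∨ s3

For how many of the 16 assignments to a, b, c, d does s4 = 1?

13

s4 = d ∨ s3 must be 1, so at least one of d, s3 is 1.
Enumerating the 16 input combinations, 13 give s4 = 1 and 3 give s4 = 0.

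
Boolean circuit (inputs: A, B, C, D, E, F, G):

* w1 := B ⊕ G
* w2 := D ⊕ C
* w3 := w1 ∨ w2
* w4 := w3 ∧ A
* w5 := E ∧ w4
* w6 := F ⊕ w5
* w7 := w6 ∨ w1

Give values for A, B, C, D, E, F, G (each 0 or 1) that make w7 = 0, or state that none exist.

A=0 B=1 C=1 D=0 E=0 F=0 G=1

w7 = w6 ∨ w1 must be 0, so both w6 = 0 and w1 = 0.
Check with A=0 B=1 C=1 D=0 E=0 F=0 G=1:
w1 = B ⊕ G = 1 ⊕ 1 = 0
w2 = D ⊕ C = 0 ⊕ 1 = 1
w3 = w1 ∨ w2 = 0 ∨ 1 = 1
w4 = w3 ∧ A = 1 ∧ 0 = 0
w5 = E ∧ w4 = 0 ∧ 0 = 0
w6 = F ⊕ w5 = 0 ⊕ 0 = 0
w7 = w6 ∨ w1 = 0 ∨ 0 = 0
So w7 = 0 as required.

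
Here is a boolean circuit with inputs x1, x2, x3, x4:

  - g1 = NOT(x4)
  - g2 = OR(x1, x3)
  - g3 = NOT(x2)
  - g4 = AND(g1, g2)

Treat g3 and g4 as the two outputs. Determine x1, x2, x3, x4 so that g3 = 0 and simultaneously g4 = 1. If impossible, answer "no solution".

x1=0, x2=1, x3=1, x4=0

Check with x1=0, x2=1, x3=1, x4=0:
g1 = NOT(x4) = NOT 0 = 1
g2 = OR(x1, x3) = OR(0, 1) = 1
g3 = NOT(x2) = NOT 1 = 0
g4 = AND(g1, g2) = AND(1, 1) = 1
So g3 = 0 and g4 = 1.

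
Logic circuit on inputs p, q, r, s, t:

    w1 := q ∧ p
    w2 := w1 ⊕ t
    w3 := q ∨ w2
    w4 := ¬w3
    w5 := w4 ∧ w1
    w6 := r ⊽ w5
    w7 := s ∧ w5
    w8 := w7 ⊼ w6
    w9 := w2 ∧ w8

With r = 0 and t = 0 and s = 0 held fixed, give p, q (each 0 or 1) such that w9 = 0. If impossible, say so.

w9 = w2 ∧ w8 must be 0, so at least one of w2, w8 is 0.
Check with r = 0 and t = 0 and s = 0 and p=1, q=0:
w1 = q ∧ p = 0 ∧ 1 = 0
w2 = w1 ⊕ t = 0 ⊕ 0 = 0
w3 = q ∨ w2 = 0 ∨ 0 = 0
w4 = ¬w3 = ¬0 = 1
w5 = w4 ∧ w1 = 1 ∧ 0 = 0
w6 = r ⊽ w5 = 0 ⊽ 0 = 1
w7 = s ∧ w5 = 0 ∧ 0 = 0
w8 = w7 ⊼ w6 = 0 ⊼ 1 = 1
w9 = w2 ∧ w8 = 0 ∧ 1 = 0
So w9 = 0.

p=1, q=0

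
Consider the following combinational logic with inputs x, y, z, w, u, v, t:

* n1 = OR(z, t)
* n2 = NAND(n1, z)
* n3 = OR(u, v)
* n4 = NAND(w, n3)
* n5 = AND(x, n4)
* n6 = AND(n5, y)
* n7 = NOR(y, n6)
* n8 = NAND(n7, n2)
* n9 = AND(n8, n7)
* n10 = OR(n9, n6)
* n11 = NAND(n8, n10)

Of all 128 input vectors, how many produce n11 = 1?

n11 = NAND(n8, n10) must be 1, so at least one of n8, n10 is 0.
Enumerating the 128 input combinations, 76 give n11 = 1 and 52 give n11 = 0.

76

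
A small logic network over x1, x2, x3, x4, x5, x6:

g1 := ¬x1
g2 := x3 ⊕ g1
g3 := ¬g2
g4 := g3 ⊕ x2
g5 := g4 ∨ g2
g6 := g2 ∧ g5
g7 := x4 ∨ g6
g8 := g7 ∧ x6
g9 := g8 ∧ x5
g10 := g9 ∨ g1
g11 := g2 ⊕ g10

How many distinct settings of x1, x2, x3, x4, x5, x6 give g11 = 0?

34

g11 = g2 ⊕ g10 must be 0, so g2 and g10 are equal.
Enumerating the 64 input combinations, 34 give g11 = 0 and 30 give g11 = 1.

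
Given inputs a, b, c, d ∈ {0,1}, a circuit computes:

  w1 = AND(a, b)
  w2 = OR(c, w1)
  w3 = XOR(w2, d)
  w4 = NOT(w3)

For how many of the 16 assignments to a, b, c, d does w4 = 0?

w4 = NOT(w3) must be 0, so w3 = 1.
w3 = XOR(w2, d) must be 1, so w2 and d differ.
Enumerating the 16 input combinations, 8 give w4 = 0 and 8 give w4 = 1.

8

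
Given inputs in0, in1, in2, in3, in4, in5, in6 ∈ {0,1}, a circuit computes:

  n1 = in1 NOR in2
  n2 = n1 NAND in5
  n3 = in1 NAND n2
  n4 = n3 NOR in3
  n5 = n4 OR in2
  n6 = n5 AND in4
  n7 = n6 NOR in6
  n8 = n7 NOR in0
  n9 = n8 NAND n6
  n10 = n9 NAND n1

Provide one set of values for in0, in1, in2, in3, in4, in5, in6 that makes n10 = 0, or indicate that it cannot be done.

n10 = n9 NAND n1 must be 0, so both n9 = 1 and n1 = 1.
n9 = n8 NAND n6 must be 1, so at least one of n8, n6 is 0.
Check with in0=1, in1=0, in2=0, in3=0, in4=0, in5=0, in6=0:
n1 = in1 NOR in2 = 0 NOR 0 = 1
n2 = n1 NAND in5 = 1 NAND 0 = 1
n3 = in1 NAND n2 = 0 NAND 1 = 1
n4 = n3 NOR in3 = 1 NOR 0 = 0
n5 = n4 OR in2 = 0 OR 0 = 0
n6 = n5 AND in4 = 0 AND 0 = 0
n7 = n6 NOR in6 = 0 NOR 0 = 1
n8 = n7 NOR in0 = 1 NOR 1 = 0
n9 = n8 NAND n6 = 0 NAND 0 = 1
n10 = n9 NAND n1 = 1 NAND 1 = 0
So n10 = 0 as required.

in0=1, in1=0, in2=0, in3=0, in4=0, in5=0, in6=0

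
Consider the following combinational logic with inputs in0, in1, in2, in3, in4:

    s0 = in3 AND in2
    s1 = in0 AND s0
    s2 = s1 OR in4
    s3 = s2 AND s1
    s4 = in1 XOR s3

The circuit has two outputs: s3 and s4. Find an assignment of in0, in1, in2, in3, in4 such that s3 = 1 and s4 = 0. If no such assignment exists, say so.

in0=1, in1=1, in2=1, in3=1, in4=0

Check with in0=1, in1=1, in2=1, in3=1, in4=0:
s0 = in3 AND in2 = 1 AND 1 = 1
s1 = in0 AND s0 = 1 AND 1 = 1
s2 = s1 OR in4 = 1 OR 0 = 1
s3 = s2 AND s1 = 1 AND 1 = 1
s4 = in1 XOR s3 = 1 XOR 1 = 0
So s3 = 1 and s4 = 0.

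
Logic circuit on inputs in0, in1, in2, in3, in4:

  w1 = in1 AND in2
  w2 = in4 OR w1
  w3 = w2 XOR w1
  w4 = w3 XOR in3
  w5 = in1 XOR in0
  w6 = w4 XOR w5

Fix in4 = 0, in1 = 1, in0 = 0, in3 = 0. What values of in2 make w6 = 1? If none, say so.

w6 = w4 XOR w5 must be 1, so w4 and w5 differ.
Check with in4 = 0, in1 = 1, in0 = 0, in3 = 0 and in2=0:
w1 = in1 AND in2 = 1 AND 0 = 0
w2 = in4 OR w1 = 0 OR 0 = 0
w3 = w2 XOR w1 = 0 XOR 0 = 0
w4 = w3 XOR in3 = 0 XOR 0 = 0
w5 = in1 XOR in0 = 1 XOR 0 = 1
w6 = w4 XOR w5 = 0 XOR 1 = 1
So w6 = 1.

in2=0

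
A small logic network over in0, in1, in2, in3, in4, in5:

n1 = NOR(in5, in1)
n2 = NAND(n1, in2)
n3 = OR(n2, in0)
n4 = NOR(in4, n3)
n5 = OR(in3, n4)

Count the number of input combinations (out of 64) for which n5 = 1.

33

n5 = OR(in3, n4) must be 1, so at least one of in3, n4 is 1.
Enumerating the 64 input combinations, 33 give n5 = 1 and 31 give n5 = 0.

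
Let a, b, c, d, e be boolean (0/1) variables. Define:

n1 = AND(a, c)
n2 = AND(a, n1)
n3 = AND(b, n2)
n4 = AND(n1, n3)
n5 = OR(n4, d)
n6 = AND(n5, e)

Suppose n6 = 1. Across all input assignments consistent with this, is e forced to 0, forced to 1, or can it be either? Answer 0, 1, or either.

1

n6 = AND(n5, e) must be 1, so both n5 = 1 and e = 1.
n5 = OR(n4, d) must be 1, so at least one of n4, d is 1.
Every assignment with n6 = 1 has e = 1; there are 9 such assignment(s).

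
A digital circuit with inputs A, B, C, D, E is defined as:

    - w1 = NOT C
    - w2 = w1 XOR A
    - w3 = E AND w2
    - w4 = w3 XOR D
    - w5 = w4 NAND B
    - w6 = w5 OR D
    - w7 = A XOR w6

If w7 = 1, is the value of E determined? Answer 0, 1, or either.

either

Both values of E occur among assignments with w7 = 1:
  E=0: A=0, B=0, C=0, D=0, E=0
  E=1: A=0, B=0, C=0, D=0, E=1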